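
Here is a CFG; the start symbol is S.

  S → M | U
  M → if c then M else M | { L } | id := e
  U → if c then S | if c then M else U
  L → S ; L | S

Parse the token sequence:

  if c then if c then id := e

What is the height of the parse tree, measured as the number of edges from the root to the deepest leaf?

[S [U if c then [S [U if c then [S [M id := e]]]]]]

6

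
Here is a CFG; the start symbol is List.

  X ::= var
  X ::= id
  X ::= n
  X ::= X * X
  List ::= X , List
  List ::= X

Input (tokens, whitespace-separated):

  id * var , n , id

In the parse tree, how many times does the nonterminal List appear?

3

[List [X [X id] * [X var]] , [List [X n] , [List [X id]]]]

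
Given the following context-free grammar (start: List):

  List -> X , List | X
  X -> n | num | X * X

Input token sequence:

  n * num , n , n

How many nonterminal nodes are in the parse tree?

[List [X [X n] * [X num]] , [List [X n] , [List [X n]]]]

8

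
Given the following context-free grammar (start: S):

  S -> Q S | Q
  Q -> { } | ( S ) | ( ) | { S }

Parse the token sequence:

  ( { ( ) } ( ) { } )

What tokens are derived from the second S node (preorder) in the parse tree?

{ ( ) } ( ) { }

[S [Q ( [S [Q { [S [Q ( )]] }] [S [Q ( )] [S [Q { }]]]] )]]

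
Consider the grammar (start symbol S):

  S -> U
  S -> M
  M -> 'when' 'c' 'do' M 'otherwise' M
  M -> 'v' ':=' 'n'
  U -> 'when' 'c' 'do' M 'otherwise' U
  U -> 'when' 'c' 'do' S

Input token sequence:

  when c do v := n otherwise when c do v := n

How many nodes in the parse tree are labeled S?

2

[S [U when c do [M v := n] otherwise [U when c do [S [M v := n]]]]]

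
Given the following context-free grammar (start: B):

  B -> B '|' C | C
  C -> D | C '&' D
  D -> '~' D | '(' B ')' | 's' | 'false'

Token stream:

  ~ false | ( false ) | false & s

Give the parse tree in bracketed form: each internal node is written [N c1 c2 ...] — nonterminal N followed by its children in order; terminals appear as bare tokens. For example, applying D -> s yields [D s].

B
B | C
B | C | C
C | C | C
D | C | C
~ D | C | C
~ false | C | C
~ false | D | C
~ false | ( B ) | C
~ false | ( C ) | C
~ false | ( D ) | C
~ false | ( false ) | C
~ false | ( false ) | C & D
~ false | ( false ) | D & D
~ false | ( false ) | false & D
~ false | ( false ) | false & s

[B [B [B [C [D ~ [D false]]]] | [C [D ( [B [C [D false]]] )]]] | [C [C [D false]] & [D s]]]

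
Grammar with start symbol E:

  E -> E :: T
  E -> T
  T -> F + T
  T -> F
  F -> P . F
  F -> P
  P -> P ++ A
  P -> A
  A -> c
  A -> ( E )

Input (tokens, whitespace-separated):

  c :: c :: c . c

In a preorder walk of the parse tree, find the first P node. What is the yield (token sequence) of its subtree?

c

[E [E [E [T [F [P [A c]]]]] :: [T [F [P [A c]]]]] :: [T [F [P [A c]] . [F [P [A c]]]]]]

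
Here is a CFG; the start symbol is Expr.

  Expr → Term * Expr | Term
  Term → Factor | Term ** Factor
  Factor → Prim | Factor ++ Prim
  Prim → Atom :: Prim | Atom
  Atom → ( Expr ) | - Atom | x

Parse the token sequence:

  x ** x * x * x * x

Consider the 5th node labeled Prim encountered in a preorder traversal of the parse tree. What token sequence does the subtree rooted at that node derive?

[Expr [Term [Term [Factor [Prim [Atom x]]]] ** [Factor [Prim [Atom x]]]] * [Expr [Term [Factor [Prim [Atom x]]]] * [Expr [Term [Factor [Prim [Atom x]]]] * [Expr [Term [Factor [Prim [Atom x]]]]]]]]

x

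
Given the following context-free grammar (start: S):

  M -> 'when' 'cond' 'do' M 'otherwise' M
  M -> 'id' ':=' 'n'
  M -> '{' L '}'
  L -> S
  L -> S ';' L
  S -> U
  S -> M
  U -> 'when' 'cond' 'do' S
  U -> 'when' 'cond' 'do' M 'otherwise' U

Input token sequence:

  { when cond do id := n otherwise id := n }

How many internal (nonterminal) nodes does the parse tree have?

[S [M { [L [S [M when cond do [M id := n] otherwise [M id := n]]]] }]]

7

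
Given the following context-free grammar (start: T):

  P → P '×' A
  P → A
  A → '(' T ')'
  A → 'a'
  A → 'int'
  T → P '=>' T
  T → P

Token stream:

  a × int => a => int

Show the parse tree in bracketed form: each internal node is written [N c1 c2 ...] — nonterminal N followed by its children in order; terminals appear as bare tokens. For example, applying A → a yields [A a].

[T [P [P [A a]] × [A int]] => [T [P [A a]] => [T [P [A int]]]]]

T
P => T
P × A => T
A × A => T
a × A => T
a × int => T
a × int => P => T
a × int => A => T
a × int => a => T
a × int => a => P
a × int => a => A
a × int => a => int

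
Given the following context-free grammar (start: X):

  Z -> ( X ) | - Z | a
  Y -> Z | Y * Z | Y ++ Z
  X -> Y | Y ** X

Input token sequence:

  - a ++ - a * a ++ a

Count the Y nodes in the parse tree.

[X [Y [Y [Y [Y [Z - [Z a]]] ++ [Z - [Z a]]] * [Z a]] ++ [Z a]]]

4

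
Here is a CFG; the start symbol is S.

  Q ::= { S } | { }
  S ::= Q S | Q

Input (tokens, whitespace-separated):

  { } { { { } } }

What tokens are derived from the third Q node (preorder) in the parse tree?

{ { } }

[S [Q { }] [S [Q { [S [Q { [S [Q { }]] }]] }]]]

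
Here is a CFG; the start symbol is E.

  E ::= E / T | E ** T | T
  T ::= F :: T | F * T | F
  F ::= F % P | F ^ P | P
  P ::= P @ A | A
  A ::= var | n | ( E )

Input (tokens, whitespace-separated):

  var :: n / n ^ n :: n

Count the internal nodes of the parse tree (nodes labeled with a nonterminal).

[E [E [T [F [P [A var]]] :: [T [F [P [A n]]]]]] / [T [F [F [P [A n]]] ^ [P [A n]]] :: [T [F [P [A n]]]]]]

21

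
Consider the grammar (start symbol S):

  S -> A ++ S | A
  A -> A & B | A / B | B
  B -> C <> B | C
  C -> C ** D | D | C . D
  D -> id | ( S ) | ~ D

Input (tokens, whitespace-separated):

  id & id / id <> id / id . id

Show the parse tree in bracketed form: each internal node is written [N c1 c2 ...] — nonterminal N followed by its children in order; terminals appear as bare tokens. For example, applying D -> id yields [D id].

[S [A [A [A [A [B [C [D id]]]] & [B [C [D id]]]] / [B [C [D id]] <> [B [C [D id]]]]] / [B [C [C [D id]] . [D id]]]]]

S
A
A / B
A / B / B
A & B / B / B
B & B / B / B
C & B / B / B
D & B / B / B
id & B / B / B
id & C / B / B
id & D / B / B
id & id / B / B
id & id / C <> B / B
id & id / D <> B / B
id & id / id <> B / B
id & id / id <> C / B
id & id / id <> D / B
id & id / id <> id / B
id & id / id <> id / C
id & id / id <> id / C . D
id & id / id <> id / D . D
id & id / id <> id / id . D
id & id / id <> id / id . id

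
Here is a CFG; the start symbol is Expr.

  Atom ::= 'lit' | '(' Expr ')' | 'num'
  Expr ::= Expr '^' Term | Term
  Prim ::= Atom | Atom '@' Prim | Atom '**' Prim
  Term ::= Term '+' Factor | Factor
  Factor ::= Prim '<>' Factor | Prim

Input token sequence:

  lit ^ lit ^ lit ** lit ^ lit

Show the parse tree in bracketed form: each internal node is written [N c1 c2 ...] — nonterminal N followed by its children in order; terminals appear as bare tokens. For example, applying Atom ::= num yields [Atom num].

Expr
Expr ^ Term
Expr ^ Term ^ Term
Expr ^ Term ^ Term ^ Term
Term ^ Term ^ Term ^ Term
Factor ^ Term ^ Term ^ Term
Prim ^ Term ^ Term ^ Term
Atom ^ Term ^ Term ^ Term
lit ^ Term ^ Term ^ Term
lit ^ Factor ^ Term ^ Term
lit ^ Prim ^ Term ^ Term
lit ^ Atom ^ Term ^ Term
lit ^ lit ^ Term ^ Term
lit ^ lit ^ Factor ^ Term
lit ^ lit ^ Prim ^ Term
lit ^ lit ^ Atom ** Prim ^ Term
lit ^ lit ^ lit ** Prim ^ Term
lit ^ lit ^ lit ** Atom ^ Term
lit ^ lit ^ lit ** lit ^ Term
lit ^ lit ^ lit ** lit ^ Factor
lit ^ lit ^ lit ** lit ^ Prim
lit ^ lit ^ lit ** lit ^ Atom
lit ^ lit ^ lit ** lit ^ lit

[Expr [Expr [Expr [Expr [Term [Factor [Prim [Atom lit]]]]] ^ [Term [Factor [Prim [Atom lit]]]]] ^ [Term [Factor [Prim [Atom lit] ** [Prim [Atom lit]]]]]] ^ [Term [Factor [Prim [Atom lit]]]]]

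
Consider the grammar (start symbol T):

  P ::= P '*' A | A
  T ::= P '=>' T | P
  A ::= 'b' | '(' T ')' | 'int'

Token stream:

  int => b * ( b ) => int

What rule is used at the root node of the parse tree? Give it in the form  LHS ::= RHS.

T ::= P '=>' T

[T [P [A int]] => [T [P [P [A b]] * [A ( [T [P [A b]]] )]] => [T [P [A int]]]]]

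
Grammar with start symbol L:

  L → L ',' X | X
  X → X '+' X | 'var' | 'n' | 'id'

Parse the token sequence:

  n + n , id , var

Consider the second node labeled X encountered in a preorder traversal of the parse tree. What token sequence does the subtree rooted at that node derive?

[L [L [L [X [X n] + [X n]]] , [X id]] , [X var]]

n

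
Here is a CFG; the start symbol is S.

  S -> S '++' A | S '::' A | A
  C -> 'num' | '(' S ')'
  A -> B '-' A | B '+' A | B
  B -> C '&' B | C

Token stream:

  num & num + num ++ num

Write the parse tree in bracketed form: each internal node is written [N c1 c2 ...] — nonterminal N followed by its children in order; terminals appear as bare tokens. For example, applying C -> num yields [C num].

S
S ++ A
A ++ A
B + A ++ A
C & B + A ++ A
num & B + A ++ A
num & C + A ++ A
num & num + A ++ A
num & num + B ++ A
num & num + C ++ A
num & num + num ++ A
num & num + num ++ B
num & num + num ++ C
num & num + num ++ num

[S [S [A [B [C num] & [B [C num]]] + [A [B [C num]]]]] ++ [A [B [C num]]]]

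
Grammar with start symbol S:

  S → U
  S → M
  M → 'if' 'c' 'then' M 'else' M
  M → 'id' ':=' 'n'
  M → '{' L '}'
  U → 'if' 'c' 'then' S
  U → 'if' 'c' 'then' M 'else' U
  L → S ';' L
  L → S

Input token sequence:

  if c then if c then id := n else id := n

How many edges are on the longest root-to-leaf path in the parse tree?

[S [U if c then [S [M if c then [M id := n] else [M id := n]]]]]

5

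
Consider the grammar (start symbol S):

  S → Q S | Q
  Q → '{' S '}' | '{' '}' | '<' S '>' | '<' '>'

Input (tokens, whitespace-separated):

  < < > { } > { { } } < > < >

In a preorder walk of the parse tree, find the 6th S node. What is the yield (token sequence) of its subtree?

[S [Q < [S [Q < >] [S [Q { }]]] >] [S [Q { [S [Q { }]] }] [S [Q < >] [S [Q < >]]]]]

< > < >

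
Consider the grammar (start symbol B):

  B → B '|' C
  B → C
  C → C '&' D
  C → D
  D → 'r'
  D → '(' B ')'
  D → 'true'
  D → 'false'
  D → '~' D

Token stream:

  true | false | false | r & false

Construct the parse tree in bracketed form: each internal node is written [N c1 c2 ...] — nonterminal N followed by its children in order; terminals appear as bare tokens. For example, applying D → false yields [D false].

[B [B [B [B [C [D true]]] | [C [D false]]] | [C [D false]]] | [C [C [D r]] & [D false]]]

B
B | C
B | C | C
B | C | C | C
C | C | C | C
D | C | C | C
true | C | C | C
true | D | C | C
true | false | C | C
true | false | D | C
true | false | false | C
true | false | false | C & D
true | false | false | D & D
true | false | false | r & D
true | false | false | r & false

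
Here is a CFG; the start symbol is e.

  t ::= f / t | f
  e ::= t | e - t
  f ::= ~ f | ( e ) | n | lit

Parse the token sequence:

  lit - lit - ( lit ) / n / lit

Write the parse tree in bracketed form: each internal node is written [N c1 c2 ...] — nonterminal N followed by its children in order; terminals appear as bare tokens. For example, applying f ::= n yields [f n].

[e [e [e [t [f lit]]] - [t [f lit]]] - [t [f ( [e [t [f lit]]] )] / [t [f n] / [t [f lit]]]]]

e
e - t
e - t - t
t - t - t
f - t - t
lit - t - t
lit - f - t
lit - lit - t
lit - lit - f / t
lit - lit - ( e ) / t
lit - lit - ( t ) / t
lit - lit - ( f ) / t
lit - lit - ( lit ) / t
lit - lit - ( lit ) / f / t
lit - lit - ( lit ) / n / t
lit - lit - ( lit ) / n / f
lit - lit - ( lit ) / n / lit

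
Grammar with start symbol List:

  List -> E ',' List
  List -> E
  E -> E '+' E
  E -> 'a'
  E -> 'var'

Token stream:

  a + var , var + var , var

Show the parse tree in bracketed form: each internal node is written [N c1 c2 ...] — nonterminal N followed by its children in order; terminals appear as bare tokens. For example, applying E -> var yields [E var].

List
E , List
E + E , List
a + E , List
a + var , List
a + var , E , List
a + var , E + E , List
a + var , var + E , List
a + var , var + var , List
a + var , var + var , E
a + var , var + var , var

[List [E [E a] + [E var]] , [List [E [E var] + [E var]] , [List [E var]]]]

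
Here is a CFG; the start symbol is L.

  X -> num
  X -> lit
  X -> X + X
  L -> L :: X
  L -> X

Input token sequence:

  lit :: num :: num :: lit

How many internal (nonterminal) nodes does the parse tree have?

8

[L [L [L [L [X lit]] :: [X num]] :: [X num]] :: [X lit]]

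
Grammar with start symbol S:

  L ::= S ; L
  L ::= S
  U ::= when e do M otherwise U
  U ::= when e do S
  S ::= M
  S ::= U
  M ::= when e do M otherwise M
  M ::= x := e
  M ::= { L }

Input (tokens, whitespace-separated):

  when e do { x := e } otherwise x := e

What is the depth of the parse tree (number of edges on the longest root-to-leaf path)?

[S [M when e do [M { [L [S [M x := e]]] }] otherwise [M x := e]]]

6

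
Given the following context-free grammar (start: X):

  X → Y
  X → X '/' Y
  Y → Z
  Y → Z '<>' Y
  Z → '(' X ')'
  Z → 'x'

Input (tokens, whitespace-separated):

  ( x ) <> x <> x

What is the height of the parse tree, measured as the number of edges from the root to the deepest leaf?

[X [Y [Z ( [X [Y [Z x]]] )] <> [Y [Z x] <> [Y [Z x]]]]]

6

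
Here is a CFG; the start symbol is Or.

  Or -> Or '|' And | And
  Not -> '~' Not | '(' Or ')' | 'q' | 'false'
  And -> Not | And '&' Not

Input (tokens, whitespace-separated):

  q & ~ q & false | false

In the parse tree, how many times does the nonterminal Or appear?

[Or [Or [And [And [And [Not q]] & [Not ~ [Not q]]] & [Not false]]] | [And [Not false]]]

2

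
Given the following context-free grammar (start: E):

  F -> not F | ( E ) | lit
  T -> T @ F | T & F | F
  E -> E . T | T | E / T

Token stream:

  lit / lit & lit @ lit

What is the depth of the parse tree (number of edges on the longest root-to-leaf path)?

[E [E [T [F lit]]] / [T [T [T [F lit]] & [F lit]] @ [F lit]]]

5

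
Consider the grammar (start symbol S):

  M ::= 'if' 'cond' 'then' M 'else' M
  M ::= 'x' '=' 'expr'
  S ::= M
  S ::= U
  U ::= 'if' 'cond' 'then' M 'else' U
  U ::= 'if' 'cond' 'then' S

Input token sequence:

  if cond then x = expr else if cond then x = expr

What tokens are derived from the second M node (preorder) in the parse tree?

[S [U if cond then [M x = expr] else [U if cond then [S [M x = expr]]]]]

x = expr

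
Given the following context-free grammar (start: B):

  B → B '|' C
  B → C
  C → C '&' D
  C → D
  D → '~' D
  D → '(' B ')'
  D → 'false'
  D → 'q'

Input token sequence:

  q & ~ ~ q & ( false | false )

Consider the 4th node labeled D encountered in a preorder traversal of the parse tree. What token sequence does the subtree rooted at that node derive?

q

[B [C [C [C [D q]] & [D ~ [D ~ [D q]]]] & [D ( [B [B [C [D false]]] | [C [D false]]] )]]]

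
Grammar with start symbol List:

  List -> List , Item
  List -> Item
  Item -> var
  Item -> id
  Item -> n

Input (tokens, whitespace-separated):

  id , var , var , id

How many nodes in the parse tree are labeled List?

4

[List [List [List [List [Item id]] , [Item var]] , [Item var]] , [Item id]]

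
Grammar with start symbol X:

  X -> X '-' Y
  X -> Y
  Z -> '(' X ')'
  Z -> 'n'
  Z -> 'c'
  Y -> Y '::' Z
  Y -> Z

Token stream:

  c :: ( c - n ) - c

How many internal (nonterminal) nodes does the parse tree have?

14

[X [X [Y [Y [Z c]] :: [Z ( [X [X [Y [Z c]]] - [Y [Z n]]] )]]] - [Y [Z c]]]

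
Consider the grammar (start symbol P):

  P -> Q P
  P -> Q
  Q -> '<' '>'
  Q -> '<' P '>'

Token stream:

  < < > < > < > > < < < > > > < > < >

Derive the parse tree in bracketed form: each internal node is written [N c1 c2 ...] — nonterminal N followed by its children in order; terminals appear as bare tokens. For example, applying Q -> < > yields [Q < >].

[P [Q < [P [Q < >] [P [Q < >] [P [Q < >]]]] >] [P [Q < [P [Q < [P [Q < >]] >]] >] [P [Q < >] [P [Q < >]]]]]

P
Q P
< P > P
< Q P > P
< < > P > P
< < > Q P > P
< < > < > P > P
< < > < > Q > P
< < > < > < > > P
< < > < > < > > Q P
< < > < > < > > < P > P
< < > < > < > > < Q > P
< < > < > < > > < < P > > P
< < > < > < > > < < Q > > P
< < > < > < > > < < < > > > P
< < > < > < > > < < < > > > Q P
< < > < > < > > < < < > > > < > P
< < > < > < > > < < < > > > < > Q
< < > < > < > > < < < > > > < > < >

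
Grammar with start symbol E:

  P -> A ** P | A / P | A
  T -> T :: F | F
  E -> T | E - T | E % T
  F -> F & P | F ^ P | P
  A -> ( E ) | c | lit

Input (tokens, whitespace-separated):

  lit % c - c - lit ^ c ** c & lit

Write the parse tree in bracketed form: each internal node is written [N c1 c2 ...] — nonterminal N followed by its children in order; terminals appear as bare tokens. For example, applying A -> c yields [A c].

[E [E [E [E [T [F [P [A lit]]]]] % [T [F [P [A c]]]]] - [T [F [P [A c]]]]] - [T [F [F [F [P [A lit]]] ^ [P [A c] ** [P [A c]]]] & [P [A lit]]]]]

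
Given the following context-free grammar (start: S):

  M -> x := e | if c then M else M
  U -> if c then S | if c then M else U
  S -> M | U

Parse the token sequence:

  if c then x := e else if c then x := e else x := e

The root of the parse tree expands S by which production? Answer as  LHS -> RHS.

S -> M

[S [M if c then [M x := e] else [M if c then [M x := e] else [M x := e]]]]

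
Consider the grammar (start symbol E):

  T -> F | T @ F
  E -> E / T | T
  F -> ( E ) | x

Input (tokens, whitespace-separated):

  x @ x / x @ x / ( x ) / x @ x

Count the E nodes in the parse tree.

[E [E [E [E [T [T [F x]] @ [F x]]] / [T [T [F x]] @ [F x]]] / [T [F ( [E [T [F x]]] )]]] / [T [T [F x]] @ [F x]]]

5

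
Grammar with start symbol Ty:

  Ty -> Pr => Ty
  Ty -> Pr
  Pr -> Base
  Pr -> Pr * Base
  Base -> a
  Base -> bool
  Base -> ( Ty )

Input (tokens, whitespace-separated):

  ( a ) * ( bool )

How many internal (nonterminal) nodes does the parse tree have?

11

[Ty [Pr [Pr [Base ( [Ty [Pr [Base a]]] )]] * [Base ( [Ty [Pr [Base bool]]] )]]]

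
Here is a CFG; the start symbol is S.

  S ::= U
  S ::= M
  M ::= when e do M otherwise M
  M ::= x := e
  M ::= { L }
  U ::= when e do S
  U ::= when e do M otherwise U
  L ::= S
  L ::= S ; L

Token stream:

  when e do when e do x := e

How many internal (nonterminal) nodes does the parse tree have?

[S [U when e do [S [U when e do [S [M x := e]]]]]]

6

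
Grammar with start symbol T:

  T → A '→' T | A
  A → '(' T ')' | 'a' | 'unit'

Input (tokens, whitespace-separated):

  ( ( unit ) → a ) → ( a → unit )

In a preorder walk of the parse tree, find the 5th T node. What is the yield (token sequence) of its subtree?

[T [A ( [T [A ( [T [A unit]] )] → [T [A a]]] )] → [T [A ( [T [A a] → [T [A unit]]] )]]]

( a → unit )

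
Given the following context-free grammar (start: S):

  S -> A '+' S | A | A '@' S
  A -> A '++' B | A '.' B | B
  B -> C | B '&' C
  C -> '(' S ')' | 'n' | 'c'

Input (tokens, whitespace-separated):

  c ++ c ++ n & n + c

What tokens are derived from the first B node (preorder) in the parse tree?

[S [A [A [A [B [C c]]] ++ [B [C c]]] ++ [B [B [C n]] & [C n]]] + [S [A [B [C c]]]]]

c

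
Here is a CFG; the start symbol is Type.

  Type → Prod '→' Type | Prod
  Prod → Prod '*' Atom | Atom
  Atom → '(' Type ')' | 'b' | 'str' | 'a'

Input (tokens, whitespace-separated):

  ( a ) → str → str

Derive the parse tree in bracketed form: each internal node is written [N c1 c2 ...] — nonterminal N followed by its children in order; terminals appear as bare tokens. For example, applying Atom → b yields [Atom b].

[Type [Prod [Atom ( [Type [Prod [Atom a]]] )]] → [Type [Prod [Atom str]] → [Type [Prod [Atom str]]]]]

Type
Prod → Type
Atom → Type
( Type ) → Type
( Prod ) → Type
( Atom ) → Type
( a ) → Type
( a ) → Prod → Type
( a ) → Atom → Type
( a ) → str → Type
( a ) → str → Prod
( a ) → str → Atom
( a ) → str → str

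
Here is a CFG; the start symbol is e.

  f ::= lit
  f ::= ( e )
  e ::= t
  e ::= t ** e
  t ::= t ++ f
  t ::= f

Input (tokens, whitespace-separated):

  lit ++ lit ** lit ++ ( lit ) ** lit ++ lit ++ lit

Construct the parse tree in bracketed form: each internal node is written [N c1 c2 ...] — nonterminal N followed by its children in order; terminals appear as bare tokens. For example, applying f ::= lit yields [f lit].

[e [t [t [f lit]] ++ [f lit]] ** [e [t [t [f lit]] ++ [f ( [e [t [f lit]]] )]] ** [e [t [t [t [f lit]] ++ [f lit]] ++ [f lit]]]]]

e
t ** e
t ++ f ** e
f ++ f ** e
lit ++ f ** e
lit ++ lit ** e
lit ++ lit ** t ** e
lit ++ lit ** t ++ f ** e
lit ++ lit ** f ++ f ** e
lit ++ lit ** lit ++ f ** e
lit ++ lit ** lit ++ ( e ) ** e
lit ++ lit ** lit ++ ( t ) ** e
lit ++ lit ** lit ++ ( f ) ** e
lit ++ lit ** lit ++ ( lit ) ** e
lit ++ lit ** lit ++ ( lit ) ** t
lit ++ lit ** lit ++ ( lit ) ** t ++ f
lit ++ lit ** lit ++ ( lit ) ** t ++ f ++ f
lit ++ lit ** lit ++ ( lit ) ** f ++ f ++ f
lit ++ lit ** lit ++ ( lit ) ** lit ++ f ++ f
lit ++ lit ** lit ++ ( lit ) ** lit ++ lit ++ f
lit ++ lit ** lit ++ ( lit ) ** lit ++ lit ++ lit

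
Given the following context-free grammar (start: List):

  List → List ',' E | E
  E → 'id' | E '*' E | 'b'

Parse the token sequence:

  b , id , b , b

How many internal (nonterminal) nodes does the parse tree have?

8

[List [List [List [List [E b]] , [E id]] , [E b]] , [E b]]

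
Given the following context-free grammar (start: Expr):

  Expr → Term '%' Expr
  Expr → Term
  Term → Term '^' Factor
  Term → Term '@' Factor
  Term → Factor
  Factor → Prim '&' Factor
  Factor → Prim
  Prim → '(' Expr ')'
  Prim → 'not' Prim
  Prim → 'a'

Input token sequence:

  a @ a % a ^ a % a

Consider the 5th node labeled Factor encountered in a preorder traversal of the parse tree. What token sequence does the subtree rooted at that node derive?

a

[Expr [Term [Term [Factor [Prim a]]] @ [Factor [Prim a]]] % [Expr [Term [Term [Factor [Prim a]]] ^ [Factor [Prim a]]] % [Expr [Term [Factor [Prim a]]]]]]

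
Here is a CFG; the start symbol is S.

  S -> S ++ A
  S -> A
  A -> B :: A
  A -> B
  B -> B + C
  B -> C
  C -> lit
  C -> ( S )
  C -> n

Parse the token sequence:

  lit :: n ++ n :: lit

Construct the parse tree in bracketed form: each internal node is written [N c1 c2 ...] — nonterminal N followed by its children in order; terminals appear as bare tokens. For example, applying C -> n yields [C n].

[S [S [A [B [C lit]] :: [A [B [C n]]]]] ++ [A [B [C n]] :: [A [B [C lit]]]]]

S
S ++ A
A ++ A
B :: A ++ A
C :: A ++ A
lit :: A ++ A
lit :: B ++ A
lit :: C ++ A
lit :: n ++ A
lit :: n ++ B :: A
lit :: n ++ C :: A
lit :: n ++ n :: A
lit :: n ++ n :: B
lit :: n ++ n :: C
lit :: n ++ n :: lit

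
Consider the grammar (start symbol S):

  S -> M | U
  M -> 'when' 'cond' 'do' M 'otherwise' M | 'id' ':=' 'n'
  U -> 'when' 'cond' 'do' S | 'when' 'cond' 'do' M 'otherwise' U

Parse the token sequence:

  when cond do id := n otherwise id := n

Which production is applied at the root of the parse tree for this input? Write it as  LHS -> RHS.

S -> M

[S [M when cond do [M id := n] otherwise [M id := n]]]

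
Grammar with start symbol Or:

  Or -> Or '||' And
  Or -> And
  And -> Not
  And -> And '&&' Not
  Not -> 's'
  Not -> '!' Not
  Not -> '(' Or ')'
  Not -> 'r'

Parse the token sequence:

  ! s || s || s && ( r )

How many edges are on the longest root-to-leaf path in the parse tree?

6

[Or [Or [Or [And [Not ! [Not s]]]] || [And [Not s]]] || [And [And [Not s]] && [Not ( [Or [And [Not r]]] )]]]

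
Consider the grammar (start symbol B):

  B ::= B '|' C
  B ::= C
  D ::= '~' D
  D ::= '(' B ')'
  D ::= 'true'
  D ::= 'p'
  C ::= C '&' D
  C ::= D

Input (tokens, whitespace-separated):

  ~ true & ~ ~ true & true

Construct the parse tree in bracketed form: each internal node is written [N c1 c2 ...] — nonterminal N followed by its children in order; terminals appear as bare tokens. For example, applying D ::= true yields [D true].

[B [C [C [C [D ~ [D true]]] & [D ~ [D ~ [D true]]]] & [D true]]]

B
C
C & D
C & D & D
D & D & D
~ D & D & D
~ true & D & D
~ true & ~ D & D
~ true & ~ ~ D & D
~ true & ~ ~ true & D
~ true & ~ ~ true & true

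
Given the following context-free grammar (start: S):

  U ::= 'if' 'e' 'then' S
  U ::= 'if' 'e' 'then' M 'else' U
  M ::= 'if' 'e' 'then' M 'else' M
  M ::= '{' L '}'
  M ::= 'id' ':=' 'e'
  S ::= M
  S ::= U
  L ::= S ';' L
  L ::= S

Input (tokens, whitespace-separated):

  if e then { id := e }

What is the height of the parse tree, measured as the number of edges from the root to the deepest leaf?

7

[S [U if e then [S [M { [L [S [M id := e]]] }]]]]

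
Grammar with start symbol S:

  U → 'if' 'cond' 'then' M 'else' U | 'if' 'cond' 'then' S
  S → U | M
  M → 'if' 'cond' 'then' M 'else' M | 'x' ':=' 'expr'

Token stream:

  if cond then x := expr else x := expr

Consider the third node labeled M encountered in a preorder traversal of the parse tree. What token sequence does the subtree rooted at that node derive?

x := expr

[S [M if cond then [M x := expr] else [M x := expr]]]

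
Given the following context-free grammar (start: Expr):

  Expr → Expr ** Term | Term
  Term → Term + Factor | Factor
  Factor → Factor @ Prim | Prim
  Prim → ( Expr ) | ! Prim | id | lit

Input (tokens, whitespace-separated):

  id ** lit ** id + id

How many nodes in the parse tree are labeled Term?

[Expr [Expr [Expr [Term [Factor [Prim id]]]] ** [Term [Factor [Prim lit]]]] ** [Term [Term [Factor [Prim id]]] + [Factor [Prim id]]]]

4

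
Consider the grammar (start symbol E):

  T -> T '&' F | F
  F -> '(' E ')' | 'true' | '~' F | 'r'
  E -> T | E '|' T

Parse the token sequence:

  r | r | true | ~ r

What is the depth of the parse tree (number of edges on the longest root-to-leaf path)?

6

[E [E [E [E [T [F r]]] | [T [F r]]] | [T [F true]]] | [T [F ~ [F r]]]]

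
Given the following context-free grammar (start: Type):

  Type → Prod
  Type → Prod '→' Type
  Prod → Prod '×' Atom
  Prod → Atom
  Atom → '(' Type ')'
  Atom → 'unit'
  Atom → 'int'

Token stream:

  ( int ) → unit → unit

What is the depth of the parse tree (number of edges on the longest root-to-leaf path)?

[Type [Prod [Atom ( [Type [Prod [Atom int]]] )]] → [Type [Prod [Atom unit]] → [Type [Prod [Atom unit]]]]]

6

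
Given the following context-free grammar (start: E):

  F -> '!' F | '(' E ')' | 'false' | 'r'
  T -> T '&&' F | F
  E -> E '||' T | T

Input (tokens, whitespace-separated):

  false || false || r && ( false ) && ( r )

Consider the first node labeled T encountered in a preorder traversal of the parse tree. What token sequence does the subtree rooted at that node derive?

[E [E [E [T [F false]]] || [T [F false]]] || [T [T [T [F r]] && [F ( [E [T [F false]]] )]] && [F ( [E [T [F r]]] )]]]

false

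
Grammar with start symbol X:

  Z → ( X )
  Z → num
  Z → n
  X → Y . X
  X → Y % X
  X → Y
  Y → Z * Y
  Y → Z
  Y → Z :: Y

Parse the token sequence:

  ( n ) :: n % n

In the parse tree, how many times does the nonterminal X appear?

[X [Y [Z ( [X [Y [Z n]]] )] :: [Y [Z n]]] % [X [Y [Z n]]]]

3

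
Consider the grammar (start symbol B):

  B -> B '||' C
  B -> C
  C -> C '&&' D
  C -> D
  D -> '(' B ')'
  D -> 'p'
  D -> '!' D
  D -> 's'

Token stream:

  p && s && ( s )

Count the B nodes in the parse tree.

2

[B [C [C [C [D p]] && [D s]] && [D ( [B [C [D s]]] )]]]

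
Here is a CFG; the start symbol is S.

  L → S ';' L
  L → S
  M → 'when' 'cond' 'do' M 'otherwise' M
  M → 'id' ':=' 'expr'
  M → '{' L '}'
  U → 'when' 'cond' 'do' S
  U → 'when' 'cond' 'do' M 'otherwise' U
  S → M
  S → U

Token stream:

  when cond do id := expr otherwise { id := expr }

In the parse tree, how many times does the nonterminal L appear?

[S [M when cond do [M id := expr] otherwise [M { [L [S [M id := expr]]] }]]]

1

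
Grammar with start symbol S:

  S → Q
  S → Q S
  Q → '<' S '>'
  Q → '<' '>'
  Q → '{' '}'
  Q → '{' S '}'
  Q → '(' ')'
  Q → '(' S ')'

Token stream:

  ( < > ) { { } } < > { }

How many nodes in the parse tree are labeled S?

[S [Q ( [S [Q < >]] )] [S [Q { [S [Q { }]] }] [S [Q < >] [S [Q { }]]]]]

6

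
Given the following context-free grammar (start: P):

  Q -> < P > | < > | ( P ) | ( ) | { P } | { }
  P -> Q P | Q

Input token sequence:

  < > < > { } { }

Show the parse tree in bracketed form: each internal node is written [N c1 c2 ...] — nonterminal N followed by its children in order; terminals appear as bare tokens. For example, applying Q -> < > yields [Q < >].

P
Q P
< > P
< > Q P
< > < > P
< > < > Q P
< > < > { } P
< > < > { } Q
< > < > { } { }

[P [Q < >] [P [Q < >] [P [Q { }] [P [Q { }]]]]]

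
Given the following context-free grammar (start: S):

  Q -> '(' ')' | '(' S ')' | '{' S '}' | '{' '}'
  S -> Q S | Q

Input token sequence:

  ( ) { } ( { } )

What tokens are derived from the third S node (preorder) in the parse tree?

( { } )

[S [Q ( )] [S [Q { }] [S [Q ( [S [Q { }]] )]]]]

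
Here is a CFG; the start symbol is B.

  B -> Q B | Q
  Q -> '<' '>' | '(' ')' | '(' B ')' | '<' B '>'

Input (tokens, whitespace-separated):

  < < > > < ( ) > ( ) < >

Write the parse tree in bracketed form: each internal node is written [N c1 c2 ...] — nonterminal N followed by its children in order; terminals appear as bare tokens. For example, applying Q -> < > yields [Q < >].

[B [Q < [B [Q < >]] >] [B [Q < [B [Q ( )]] >] [B [Q ( )] [B [Q < >]]]]]

B
Q B
< B > B
< Q > B
< < > > B
< < > > Q B
< < > > < B > B
< < > > < Q > B
< < > > < ( ) > B
< < > > < ( ) > Q B
< < > > < ( ) > ( ) B
< < > > < ( ) > ( ) Q
< < > > < ( ) > ( ) < >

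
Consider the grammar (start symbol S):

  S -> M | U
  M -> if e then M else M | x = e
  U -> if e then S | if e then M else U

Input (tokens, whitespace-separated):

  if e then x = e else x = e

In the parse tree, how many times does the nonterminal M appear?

[S [M if e then [M x = e] else [M x = e]]]

3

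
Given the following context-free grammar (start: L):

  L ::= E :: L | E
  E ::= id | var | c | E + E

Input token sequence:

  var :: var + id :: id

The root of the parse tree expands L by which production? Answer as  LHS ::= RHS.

[L [E var] :: [L [E [E var] + [E id]] :: [L [E id]]]]

L ::= E :: L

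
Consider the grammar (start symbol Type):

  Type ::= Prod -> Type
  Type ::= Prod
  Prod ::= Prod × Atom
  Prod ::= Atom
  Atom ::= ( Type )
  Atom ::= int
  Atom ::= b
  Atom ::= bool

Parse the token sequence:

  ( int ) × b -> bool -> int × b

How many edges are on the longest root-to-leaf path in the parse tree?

[Type [Prod [Prod [Atom ( [Type [Prod [Atom int]]] )]] × [Atom b]] -> [Type [Prod [Atom bool]] -> [Type [Prod [Prod [Atom int]] × [Atom b]]]]]

7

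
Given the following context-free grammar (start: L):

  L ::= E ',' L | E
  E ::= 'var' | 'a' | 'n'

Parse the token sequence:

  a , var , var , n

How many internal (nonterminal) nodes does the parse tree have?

[L [E a] , [L [E var] , [L [E var] , [L [E n]]]]]

8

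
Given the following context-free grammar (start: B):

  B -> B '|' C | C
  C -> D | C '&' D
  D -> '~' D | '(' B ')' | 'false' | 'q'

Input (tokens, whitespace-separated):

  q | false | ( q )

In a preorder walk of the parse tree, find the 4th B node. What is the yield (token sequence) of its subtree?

q

[B [B [B [C [D q]]] | [C [D false]]] | [C [D ( [B [C [D q]]] )]]]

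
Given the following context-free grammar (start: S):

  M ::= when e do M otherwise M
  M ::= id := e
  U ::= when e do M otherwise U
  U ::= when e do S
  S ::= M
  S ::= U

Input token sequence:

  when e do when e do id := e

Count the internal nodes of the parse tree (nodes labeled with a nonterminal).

[S [U when e do [S [U when e do [S [M id := e]]]]]]

6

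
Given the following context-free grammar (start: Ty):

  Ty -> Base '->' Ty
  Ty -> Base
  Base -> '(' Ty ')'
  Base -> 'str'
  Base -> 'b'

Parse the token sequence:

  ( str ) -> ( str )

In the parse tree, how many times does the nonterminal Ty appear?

4

[Ty [Base ( [Ty [Base str]] )] -> [Ty [Base ( [Ty [Base str]] )]]]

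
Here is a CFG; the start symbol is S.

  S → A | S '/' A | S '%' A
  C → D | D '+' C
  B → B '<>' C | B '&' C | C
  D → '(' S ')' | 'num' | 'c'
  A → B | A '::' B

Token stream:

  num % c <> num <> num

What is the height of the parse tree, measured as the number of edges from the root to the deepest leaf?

[S [S [A [B [C [D num]]]]] % [A [B [B [B [C [D c]]] <> [C [D num]]] <> [C [D num]]]]]

7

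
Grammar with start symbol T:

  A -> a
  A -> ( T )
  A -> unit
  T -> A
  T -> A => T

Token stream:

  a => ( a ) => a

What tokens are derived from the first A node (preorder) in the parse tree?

a

[T [A a] => [T [A ( [T [A a]] )] => [T [A a]]]]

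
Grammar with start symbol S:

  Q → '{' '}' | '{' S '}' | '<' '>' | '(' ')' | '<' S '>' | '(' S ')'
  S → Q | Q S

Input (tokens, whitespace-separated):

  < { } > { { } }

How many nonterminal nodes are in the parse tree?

8

[S [Q < [S [Q { }]] >] [S [Q { [S [Q { }]] }]]]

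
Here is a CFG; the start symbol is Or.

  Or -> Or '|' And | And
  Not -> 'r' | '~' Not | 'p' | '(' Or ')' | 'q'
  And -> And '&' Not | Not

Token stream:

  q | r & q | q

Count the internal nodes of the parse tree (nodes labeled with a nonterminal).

[Or [Or [Or [And [Not q]]] | [And [And [Not r]] & [Not q]]] | [And [Not q]]]

11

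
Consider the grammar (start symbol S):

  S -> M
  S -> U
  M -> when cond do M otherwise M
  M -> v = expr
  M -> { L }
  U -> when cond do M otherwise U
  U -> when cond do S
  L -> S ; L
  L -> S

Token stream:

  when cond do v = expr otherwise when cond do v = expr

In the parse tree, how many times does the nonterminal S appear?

2

[S [U when cond do [M v = expr] otherwise [U when cond do [S [M v = expr]]]]]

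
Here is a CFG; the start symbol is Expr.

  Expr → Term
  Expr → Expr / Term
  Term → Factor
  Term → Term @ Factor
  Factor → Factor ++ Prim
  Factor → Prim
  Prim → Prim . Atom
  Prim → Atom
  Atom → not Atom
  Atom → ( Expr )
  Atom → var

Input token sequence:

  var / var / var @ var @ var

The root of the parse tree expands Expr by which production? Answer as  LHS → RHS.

Expr → Expr / Term

[Expr [Expr [Expr [Term [Factor [Prim [Atom var]]]]] / [Term [Factor [Prim [Atom var]]]]] / [Term [Term [Term [Factor [Prim [Atom var]]]] @ [Factor [Prim [Atom var]]]] @ [Factor [Prim [Atom var]]]]]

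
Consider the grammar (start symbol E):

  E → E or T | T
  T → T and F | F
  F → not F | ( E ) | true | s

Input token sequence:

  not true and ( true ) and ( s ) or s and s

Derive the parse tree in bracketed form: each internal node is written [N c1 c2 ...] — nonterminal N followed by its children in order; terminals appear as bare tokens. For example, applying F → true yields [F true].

E
E or T
T or T
T and F or T
T and F and F or T
F and F and F or T
not F and F and F or T
not true and F and F or T
not true and ( E ) and F or T
not true and ( T ) and F or T
not true and ( F ) and F or T
not true and ( true ) and F or T
not true and ( true ) and ( E ) or T
not true and ( true ) and ( T ) or T
not true and ( true ) and ( F ) or T
not true and ( true ) and ( s ) or T
not true and ( true ) and ( s ) or T and F
not true and ( true ) and ( s ) or F and F
not true and ( true ) and ( s ) or s and F
not true and ( true ) and ( s ) or s and s

[E [E [T [T [T [F not [F true]]] and [F ( [E [T [F true]]] )]] and [F ( [E [T [F s]]] )]]] or [T [T [F s]] and [F s]]]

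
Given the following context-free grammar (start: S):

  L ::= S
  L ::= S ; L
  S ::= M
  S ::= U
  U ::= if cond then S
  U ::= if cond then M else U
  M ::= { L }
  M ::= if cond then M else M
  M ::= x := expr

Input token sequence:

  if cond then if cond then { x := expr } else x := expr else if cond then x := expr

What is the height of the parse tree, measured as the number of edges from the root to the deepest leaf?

[S [U if cond then [M if cond then [M { [L [S [M x := expr]]] }] else [M x := expr]] else [U if cond then [S [M x := expr]]]]]

7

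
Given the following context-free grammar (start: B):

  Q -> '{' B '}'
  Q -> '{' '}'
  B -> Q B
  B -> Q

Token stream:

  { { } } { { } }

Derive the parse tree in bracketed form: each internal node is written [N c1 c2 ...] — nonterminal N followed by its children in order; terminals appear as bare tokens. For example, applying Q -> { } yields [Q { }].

B
Q B
{ B } B
{ Q } B
{ { } } B
{ { } } Q
{ { } } { B }
{ { } } { Q }
{ { } } { { } }

[B [Q { [B [Q { }]] }] [B [Q { [B [Q { }]] }]]]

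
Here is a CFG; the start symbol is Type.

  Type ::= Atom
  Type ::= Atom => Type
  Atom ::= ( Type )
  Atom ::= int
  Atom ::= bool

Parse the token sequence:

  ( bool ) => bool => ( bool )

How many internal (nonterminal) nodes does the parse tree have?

[Type [Atom ( [Type [Atom bool]] )] => [Type [Atom bool] => [Type [Atom ( [Type [Atom bool]] )]]]]

10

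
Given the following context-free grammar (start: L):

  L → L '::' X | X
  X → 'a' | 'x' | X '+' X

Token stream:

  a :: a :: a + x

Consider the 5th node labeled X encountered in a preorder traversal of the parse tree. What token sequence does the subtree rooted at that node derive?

[L [L [L [X a]] :: [X a]] :: [X [X a] + [X x]]]

x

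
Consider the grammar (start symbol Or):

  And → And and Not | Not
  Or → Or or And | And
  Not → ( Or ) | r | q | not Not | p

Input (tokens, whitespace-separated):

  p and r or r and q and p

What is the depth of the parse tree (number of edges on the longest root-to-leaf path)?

[Or [Or [And [And [Not p]] and [Not r]]] or [And [And [And [Not r]] and [Not q]] and [Not p]]]

5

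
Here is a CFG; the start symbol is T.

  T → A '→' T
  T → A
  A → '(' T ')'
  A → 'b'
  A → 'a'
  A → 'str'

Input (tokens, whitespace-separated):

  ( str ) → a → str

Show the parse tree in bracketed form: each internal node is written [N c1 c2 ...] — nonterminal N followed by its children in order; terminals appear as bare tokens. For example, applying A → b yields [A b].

T
A → T
( T ) → T
( A ) → T
( str ) → T
( str ) → A → T
( str ) → a → T
( str ) → a → A
( str ) → a → str

[T [A ( [T [A str]] )] → [T [A a] → [T [A str]]]]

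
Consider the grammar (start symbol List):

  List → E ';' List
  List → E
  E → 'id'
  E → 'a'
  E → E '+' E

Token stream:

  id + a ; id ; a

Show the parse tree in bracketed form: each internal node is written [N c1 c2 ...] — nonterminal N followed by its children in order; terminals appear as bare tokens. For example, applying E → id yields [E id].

List
E ; List
E + E ; List
id + E ; List
id + a ; List
id + a ; E ; List
id + a ; id ; List
id + a ; id ; E
id + a ; id ; a

[List [E [E id] + [E a]] ; [List [E id] ; [List [E a]]]]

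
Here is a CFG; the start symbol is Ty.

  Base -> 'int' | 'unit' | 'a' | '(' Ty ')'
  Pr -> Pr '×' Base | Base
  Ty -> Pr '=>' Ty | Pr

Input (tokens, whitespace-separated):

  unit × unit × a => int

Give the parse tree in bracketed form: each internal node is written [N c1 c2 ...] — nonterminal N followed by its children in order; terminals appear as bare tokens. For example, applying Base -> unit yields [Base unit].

Ty
Pr => Ty
Pr × Base => Ty
Pr × Base × Base => Ty
Base × Base × Base => Ty
unit × Base × Base => Ty
unit × unit × Base => Ty
unit × unit × a => Ty
unit × unit × a => Pr
unit × unit × a => Base
unit × unit × a => int

[Ty [Pr [Pr [Pr [Base unit]] × [Base unit]] × [Base a]] => [Ty [Pr [Base int]]]]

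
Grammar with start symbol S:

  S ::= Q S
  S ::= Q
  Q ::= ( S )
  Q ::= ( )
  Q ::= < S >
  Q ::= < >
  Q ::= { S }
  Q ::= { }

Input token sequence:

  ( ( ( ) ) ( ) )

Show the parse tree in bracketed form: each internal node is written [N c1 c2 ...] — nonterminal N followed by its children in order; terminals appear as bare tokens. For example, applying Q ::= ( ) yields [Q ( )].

[S [Q ( [S [Q ( [S [Q ( )]] )] [S [Q ( )]]] )]]

S
Q
( S )
( Q S )
( ( S ) S )
( ( Q ) S )
( ( ( ) ) S )
( ( ( ) ) Q )
( ( ( ) ) ( ) )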